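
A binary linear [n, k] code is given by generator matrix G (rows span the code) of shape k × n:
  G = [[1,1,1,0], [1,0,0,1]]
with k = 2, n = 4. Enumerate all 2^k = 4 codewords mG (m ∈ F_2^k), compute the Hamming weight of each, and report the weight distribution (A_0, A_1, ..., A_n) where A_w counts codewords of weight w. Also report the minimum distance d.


Weight distribution: A_0 = 1, A_2 = 1, A_3 = 2. Minimum distance d = 2.

Enumerate all 2^2 = 4 messages m ∈ F_2^2.
For each, compute codeword c = mG in F_2^4, then tally its weight.
  m = 00 → c = 0000, weight = 0.
  m = 10 → c = 1110, weight = 3.
  m = 01 → c = 1001, weight = 2.
  m = 11 → c = 0111, weight = 3.
Tally weights:
  weight 0: 1 codewords.
  weight 2: 1 codewords.
  weight 3: 2 codewords.
Minimum distance d = smallest w > 0 with A_w > 0 = 2.
Sanity: Σ A_w = 4 = 2^2 = 4 ✓.


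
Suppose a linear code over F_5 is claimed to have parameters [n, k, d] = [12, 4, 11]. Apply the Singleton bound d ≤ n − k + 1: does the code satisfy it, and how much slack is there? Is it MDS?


Singleton RHS = n − k + 1 = 9, slack = -2, bound violated (no such code; not MDS).

Singleton bound: d ≤ n − k + 1.
Here n = 12, k = 4, so n − k + 1 = 9.
Given d = 11, check d ≤ 9: NO.
Slack = (n − k + 1) − d = -2.
The slack is negative: d = 11 exceeds n − k + 1 = 9 by 2, so the Singleton bound is violated and no linear [12, 4, 11]_5 code can exist. In particular it is not MDS (MDS requires d = n − k + 1 exactly).
Description: the claimed parameters are [12, 4, 11]_5; such a code would be impossible (violates the Singleton bound).


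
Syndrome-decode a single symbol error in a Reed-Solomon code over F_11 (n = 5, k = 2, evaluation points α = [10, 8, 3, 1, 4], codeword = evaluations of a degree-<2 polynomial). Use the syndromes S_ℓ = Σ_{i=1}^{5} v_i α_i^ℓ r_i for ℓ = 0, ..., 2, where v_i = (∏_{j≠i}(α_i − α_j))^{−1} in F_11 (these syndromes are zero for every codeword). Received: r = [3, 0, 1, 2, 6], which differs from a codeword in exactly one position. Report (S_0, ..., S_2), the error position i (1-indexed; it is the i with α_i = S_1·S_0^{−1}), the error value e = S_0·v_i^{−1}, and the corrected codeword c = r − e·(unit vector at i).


S = (3, 2, 5), error at position 2, error magnitude e = 7, c = [3, 4, 1, 2, 6].

Step 1: column multipliers v_i = (∏_{j≠i}(α_i − α_j))^{−1} mod 11.
  i = 1 (α = 10): (10−8)(10−3)(10−1)(10−4) = 2·7·9·6 = 756 ≡ 8, so v_1 = 8^{−1} = 7 (mod 11).
  i = 2 (α = 8): (8−10)(8−3)(8−1)(8−4) = (−2)·5·7·4 = −280 ≡ 6, so v_2 = 6^{−1} = 2 (mod 11).
  i = 3 (α = 3): (3−10)(3−8)(3−1)(3−4) = (−7)·(−5)·2·(−1) = −70 ≡ 7, so v_3 = 7^{−1} = 8 (mod 11).
  i = 4 (α = 1): (1−10)(1−8)(1−3)(1−4) = (−9)·(−7)·(−2)·(−3) = 378 ≡ 4, so v_4 = 4^{−1} = 3 (mod 11).
  i = 5 (α = 4): (4−10)(4−8)(4−3)(4−1) = (−6)·(−4)·1·3 = 72 ≡ 6, so v_5 = 6^{−1} = 2 (mod 11).
  v = [7, 2, 8, 3, 2].
Step 2: syndromes of r = [3, 0, 1, 2, 6] (all sums mod 11).
  S_0 = Σ v_i r_i = 7·3 + 2·0 + 8·1 + 3·2 + 2·6 = 47 ≡ 3.
  S_1 = Σ v_i α_i r_i = 7·10·3 + 2·8·0 + 8·3·1 + 3·1·2 + 2·4·6 = 288 ≡ 2.
  α_i^2 mod 11 = [1, 9, 9, 1, 5].
  S_2 = Σ v_i α_i^2 r_i = 7·1·3 + 2·9·0 + 8·9·1 + 3·1·2 + 2·5·6 = 159 ≡ 5.
  S = (3, 2, 5) ≠ 0, so r is not a codeword (an error is present).
Step 3: locate the error. For a single error e at position i, S_ℓ = v_i·e·α_i^ℓ, so α_err = S_1/S_0.
  S_0^{−1} = 3^{−1} = 4 (mod 11), so α_err = 2·4 = 8 ≡ 8 = α_2. Error position i = 2.
  Consistency check: S_2/S_1 = 5·6 = 30 ≡ 8 = α_err ✓ (single-error assumption holds).
Step 4: error magnitude e = S_0/v_2 = S_0·∏_{j≠2}(α_2 − α_j) = 3·6 = 18 ≡ 7 (mod 11).
Step 5: correct position 2: c_2 = r_2 − e = 0 − 7 ≡ 4 (mod 11). Hence c = [3, 4, 1, 2, 6].
  Check: interpolating c through the α_i gives m(x) = 8 + 5·x (degree < 2) with m(α_i) = c_i for every i, so c is indeed a codeword.


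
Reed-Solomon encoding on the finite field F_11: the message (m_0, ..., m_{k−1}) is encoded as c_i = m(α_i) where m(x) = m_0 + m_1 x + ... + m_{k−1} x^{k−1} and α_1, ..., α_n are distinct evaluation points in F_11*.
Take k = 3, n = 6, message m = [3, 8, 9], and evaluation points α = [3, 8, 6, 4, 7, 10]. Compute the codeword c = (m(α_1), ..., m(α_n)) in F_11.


c = [9, 5, 1, 3, 5, 4]

Message polynomial: m(x) = 3 + 8·x + 9·x^2 (mod 11).
For each evaluation point α_i, compute m(α_i) mod 11:
  α_1 = 3: Horner steps 9 → 2 → 9, so m(3) = 9.
  α_2 = 8: Horner steps 9 → 3 → 5, so m(8) = 5.
  α_3 = 6: Horner steps 9 → 7 → 1, so m(6) = 1.
  α_4 = 4: Horner steps 9 → 0 → 3, so m(4) = 3.
  α_5 = 7: Horner steps 9 → 5 → 5, so m(7) = 5.
  α_6 = 10: Horner steps 9 → 10 → 4, so m(10) = 4.
Codeword c = [9, 5, 1, 3, 5, 4] ∈ F_11^6.


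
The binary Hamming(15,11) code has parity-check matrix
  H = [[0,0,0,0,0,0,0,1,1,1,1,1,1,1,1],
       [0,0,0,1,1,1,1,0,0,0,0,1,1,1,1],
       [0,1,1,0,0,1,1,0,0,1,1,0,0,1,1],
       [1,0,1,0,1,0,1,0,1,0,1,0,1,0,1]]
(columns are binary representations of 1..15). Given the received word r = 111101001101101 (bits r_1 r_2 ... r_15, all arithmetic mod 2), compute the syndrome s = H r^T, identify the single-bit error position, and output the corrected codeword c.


s = (1, 1, 1, 1)^T, error position = 15, corrected codeword c = 111101001101100

Compute s = H r^T mod 2 one row at a time:
  s_1 = 0 + 1 + 1 + 0 + 1 + 1 + 0 + 1 = 5 ≡ 1 (mod 2).
  s_2 = 1 + 0 + 1 + 0 + 1 + 1 + 0 + 1 = 5 ≡ 1 (mod 2).
  s_3 = 1 + 1 + 1 + 0 + 1 + 0 + 0 + 1 = 5 ≡ 1 (mod 2).
  s_4 = 1 + 1 + 0 + 0 + 1 + 0 + 1 + 1 = 5 ≡ 1 (mod 2).
s = (1, 1, 1, 1)^T — this equals column 15 of H (binary 1111), so error is at position 15.
Correct: flip bit 15 of r = 111101001101101 to get c = 111101001101100.


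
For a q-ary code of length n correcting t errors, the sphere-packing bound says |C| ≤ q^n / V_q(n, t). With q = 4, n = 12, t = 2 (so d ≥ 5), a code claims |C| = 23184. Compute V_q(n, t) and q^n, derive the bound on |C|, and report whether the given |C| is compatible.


V_q(n, t) = 631, q^n = 16777216, Hamming bound = 26588, |C| = 23184 ≤ bound (satisfied).

Step 1: Compute V_q(n, t) = Σ_{j=0}^2 C(n, j) (q−1)^j.
  j = 0: C(12,0)·(3)^0 = 1·1 = 1.
  j = 1: C(12,1)·(3)^1 = 12·3 = 36.
  j = 2: C(12,2)·(3)^2 = 66·9 = 594.
  V_q(n, t) = 1 + 36 + 594 = 631.
Step 2: q^n = 4^12 = 16777216.
Step 3: Hamming bound ⌊q^n / V_q(n,t)⌋ = ⌊16777216/631⌋ = 26588.
Step 4: Compare |C| = 23184 to 26588: satisfied.
The claimed |C| lies below the Hamming bound.


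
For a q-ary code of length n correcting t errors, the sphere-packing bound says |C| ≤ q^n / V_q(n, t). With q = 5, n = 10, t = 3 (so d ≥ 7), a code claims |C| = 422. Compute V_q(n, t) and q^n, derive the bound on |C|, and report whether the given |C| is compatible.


V_q(n, t) = 8441, q^n = 9765625, Hamming bound = 1156, |C| = 422 ≤ bound (satisfied).

Step 1: Compute V_q(n, t) = Σ_{j=0}^3 C(n, j) (q−1)^j.
  j = 0: C(10,0)·(4)^0 = 1·1 = 1.
  j = 1: C(10,1)·(4)^1 = 10·4 = 40.
  j = 2: C(10,2)·(4)^2 = 45·16 = 720.
  j = 3: C(10,3)·(4)^3 = 120·64 = 7680.
  V_q(n, t) = 1 + 40 + 720 + 7680 = 8441.
Step 2: q^n = 5^10 = 9765625.
Step 3: Hamming bound ⌊q^n / V_q(n,t)⌋ = ⌊9765625/8441⌋ = 1156.
Step 4: Compare |C| = 422 to 1156: satisfied.
The claimed |C| lies below the Hamming bound.


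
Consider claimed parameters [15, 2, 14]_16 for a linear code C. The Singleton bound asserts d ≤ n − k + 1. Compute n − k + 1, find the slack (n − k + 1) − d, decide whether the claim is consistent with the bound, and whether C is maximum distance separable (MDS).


Singleton RHS = n − k + 1 = 14, slack = 0, bound satisfied, MDS.

Singleton bound: d ≤ n − k + 1.
Here n = 15, k = 2, so n − k + 1 = 14.
Given d = 14, check d ≤ 14: YES.
Slack = (n − k + 1) − d = 0.
The code is MDS (slack = 0).
Description: the claimed parameters are [15, 2, 14]_16; such a code would be MDS (meets Singleton bound).


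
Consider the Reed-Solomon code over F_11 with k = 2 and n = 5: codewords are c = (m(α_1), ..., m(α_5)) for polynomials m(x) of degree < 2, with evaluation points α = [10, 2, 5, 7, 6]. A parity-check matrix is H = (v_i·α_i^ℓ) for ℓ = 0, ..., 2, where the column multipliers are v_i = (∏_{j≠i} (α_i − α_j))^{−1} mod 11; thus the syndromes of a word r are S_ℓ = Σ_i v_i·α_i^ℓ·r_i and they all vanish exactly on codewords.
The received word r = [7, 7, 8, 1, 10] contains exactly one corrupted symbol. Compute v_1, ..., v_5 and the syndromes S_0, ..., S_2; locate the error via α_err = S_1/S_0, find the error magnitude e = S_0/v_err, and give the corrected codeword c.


S = (7, 3, 6), error at position 2, error magnitude e = 5, c = [7, 2, 8, 1, 10].

Step 1: column multipliers v_i = (∏_{j≠i}(α_i − α_j))^{−1} mod 11.
  i = 1 (α = 10): (10−2)(10−5)(10−7)(10−6) = 8·5·3·4 = 480 ≡ 7, so v_1 = 7^{−1} = 8 (mod 11).
  i = 2 (α = 2): (2−10)(2−5)(2−7)(2−6) = (−8)·(−3)·(−5)·(−4) = 480 ≡ 7, so v_2 = 7^{−1} = 8 (mod 11).
  i = 3 (α = 5): (5−10)(5−2)(5−7)(5−6) = (−5)·3·(−2)·(−1) = −30 ≡ 3, so v_3 = 3^{−1} = 4 (mod 11).
  i = 4 (α = 7): (7−10)(7−2)(7−5)(7−6) = (−3)·5·2·1 = −30 ≡ 3, so v_4 = 3^{−1} = 4 (mod 11).
  i = 5 (α = 6): (6−10)(6−2)(6−5)(6−7) = (−4)·4·1·(−1) = 16 ≡ 5, so v_5 = 5^{−1} = 9 (mod 11).
  v = [8, 8, 4, 4, 9].
Step 2: syndromes of r = [7, 7, 8, 1, 10] (all sums mod 11).
  S_0 = Σ v_i r_i = 8·7 + 8·7 + 4·8 + 4·1 + 9·10 = 238 ≡ 7.
  S_1 = Σ v_i α_i r_i = 8·10·7 + 8·2·7 + 4·5·8 + 4·7·1 + 9·6·10 = 1400 ≡ 3.
  α_i^2 mod 11 = [1, 4, 3, 5, 3].
  S_2 = Σ v_i α_i^2 r_i = 8·1·7 + 8·4·7 + 4·3·8 + 4·5·1 + 9·3·10 = 666 ≡ 6.
  S = (7, 3, 6) ≠ 0, so r is not a codeword (an error is present).
Step 3: locate the error. For a single error e at position i, S_ℓ = v_i·e·α_i^ℓ, so α_err = S_1/S_0.
  S_0^{−1} = 7^{−1} = 8 (mod 11), so α_err = 3·8 = 24 ≡ 2 = α_2. Error position i = 2.
  Consistency check: S_2/S_1 = 6·4 = 24 ≡ 2 = α_err ✓ (single-error assumption holds).
Step 4: error magnitude e = S_0/v_2 = S_0·∏_{j≠2}(α_2 − α_j) = 7·7 = 49 ≡ 5 (mod 11).
Step 5: correct position 2: c_2 = r_2 − e = 7 − 5 ≡ 2 (mod 11). Hence c = [7, 2, 8, 1, 10].
  Check: interpolating c through the α_i gives m(x) = 9 + 2·x (degree < 2) with m(α_i) = c_i for every i, so c is indeed a codeword.


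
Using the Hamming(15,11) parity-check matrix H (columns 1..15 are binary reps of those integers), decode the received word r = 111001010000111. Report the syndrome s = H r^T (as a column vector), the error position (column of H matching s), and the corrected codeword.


s = (0, 0, 1, 0)^T, error position = 2, corrected codeword c = 101001010000111

Compute s = H r^T mod 2 one row at a time:
  s_1 = 1 + 0 + 0 + 0 + 0 + 1 + 1 + 1 = 4 ≡ 0 (mod 2).
  s_2 = 0 + 0 + 1 + 0 + 0 + 1 + 1 + 1 = 4 ≡ 0 (mod 2).
  s_3 = 1 + 1 + 1 + 0 + 0 + 0 + 1 + 1 = 5 ≡ 1 (mod 2).
  s_4 = 1 + 1 + 0 + 0 + 0 + 0 + 1 + 1 = 4 ≡ 0 (mod 2).
s = (0, 0, 1, 0)^T — this equals column 2 of H (binary 0010), so error is at position 2.
Correct: flip bit 2 of r = 111001010000111 to get c = 101001010000111.


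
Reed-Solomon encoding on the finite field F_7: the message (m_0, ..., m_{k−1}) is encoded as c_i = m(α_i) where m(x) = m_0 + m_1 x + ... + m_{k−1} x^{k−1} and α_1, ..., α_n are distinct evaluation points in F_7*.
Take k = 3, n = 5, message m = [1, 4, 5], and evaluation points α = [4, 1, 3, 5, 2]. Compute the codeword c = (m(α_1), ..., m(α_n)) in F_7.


c = [6, 3, 2, 6, 1]

Message polynomial: m(x) = 1 + 4·x + 5·x^2 (mod 7).
For each evaluation point α_i, compute m(α_i) mod 7:
  α_1 = 4: Horner steps 5 → 3 → 6, so m(4) = 6.
  α_2 = 1: Horner steps 5 → 2 → 3, so m(1) = 3.
  α_3 = 3: Horner steps 5 → 5 → 2, so m(3) = 2.
  α_4 = 5: Horner steps 5 → 1 → 6, so m(5) = 6.
  α_5 = 2: Horner steps 5 → 0 → 1, so m(2) = 1.
Codeword c = [6, 3, 2, 6, 1] ∈ F_7^5.


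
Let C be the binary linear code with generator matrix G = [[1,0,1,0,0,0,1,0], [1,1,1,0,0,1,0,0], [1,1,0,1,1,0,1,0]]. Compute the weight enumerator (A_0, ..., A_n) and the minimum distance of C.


Weight distribution: A_0 = 1, A_3 = 2, A_4 = 3, A_5 = 2. Minimum distance d = 3.

Enumerate all 2^3 = 8 messages m ∈ F_2^3.
For each, compute codeword c = mG in F_2^8, then tally its weight.
  m = 000 → c = 00000000, weight = 0.
  m = 100 → c = 10100010, weight = 3.
  m = 010 → c = 11100100, weight = 4.
  m = 110 → c = 01000110, weight = 3.
  m = 001 → c = 11011010, weight = 5.
  m = 101 → c = 01111000, weight = 4.
  m = 011 → c = 00111110, weight = 5.
  m = 111 → c = 10011100, weight = 4.
Tally weights:
  weight 0: 1 codewords.
  weight 3: 2 codewords.
  weight 4: 3 codewords.
  weight 5: 2 codewords.
Minimum distance d = smallest w > 0 with A_w > 0 = 3.
Sanity: Σ A_w = 8 = 2^3 = 8 ✓.


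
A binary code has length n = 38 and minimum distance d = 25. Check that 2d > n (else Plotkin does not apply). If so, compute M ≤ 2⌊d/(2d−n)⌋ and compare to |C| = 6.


Plotkin bound M ≤ 4; given |C| = 6 > bound (violated).

Check applicability: 2d = 50, n = 38.
2d − n = 12 > 0, so Plotkin applies.
Compute d/(2d−n) = 25/12 ≈ 2.0833.
⌊d/(2d−n)⌋ = 2.
Plotkin bound: M ≤ 2·2 = 4.
Given |C| = 6, check: VIOLATED.
This |C| is above the Plotkin bound, so no binary code with n = 38, d = 25 and 6 codewords exists.


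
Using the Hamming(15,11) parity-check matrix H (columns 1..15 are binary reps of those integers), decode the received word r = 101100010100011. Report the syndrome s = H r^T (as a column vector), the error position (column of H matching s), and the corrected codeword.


s = (0, 1, 0, 1)^T, error position = 5, corrected codeword c = 101110010100011

Compute s = H r^T mod 2 one row at a time:
  s_1 = 1 + 0 + 1 + 0 + 0 + 0 + 1 + 1 = 4 ≡ 0 (mod 2).
  s_2 = 1 + 0 + 0 + 0 + 0 + 0 + 1 + 1 = 3 ≡ 1 (mod 2).
  s_3 = 0 + 1 + 0 + 0 + 1 + 0 + 1 + 1 = 4 ≡ 0 (mod 2).
  s_4 = 1 + 1 + 0 + 0 + 0 + 0 + 0 + 1 = 3 ≡ 1 (mod 2).
s = (0, 1, 0, 1)^T — this equals column 5 of H (binary 0101), so error is at position 5.
Correct: flip bit 5 of r = 101100010100011 to get c = 101110010100011.


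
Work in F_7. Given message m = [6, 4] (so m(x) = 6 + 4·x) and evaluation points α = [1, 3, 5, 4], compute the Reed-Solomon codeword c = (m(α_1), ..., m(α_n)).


c = [3, 4, 5, 1]

Message polynomial: m(x) = 6 + 4·x (mod 7).
For each evaluation point α_i, compute m(α_i) mod 7:
  α_1 = 1: Horner steps 4 → 3, so m(1) = 3.
  α_2 = 3: Horner steps 4 → 4, so m(3) = 4.
  α_3 = 5: Horner steps 4 → 5, so m(5) = 5.
  α_4 = 4: Horner steps 4 → 1, so m(4) = 1.
Codeword c = [3, 4, 5, 1] ∈ F_7^4.


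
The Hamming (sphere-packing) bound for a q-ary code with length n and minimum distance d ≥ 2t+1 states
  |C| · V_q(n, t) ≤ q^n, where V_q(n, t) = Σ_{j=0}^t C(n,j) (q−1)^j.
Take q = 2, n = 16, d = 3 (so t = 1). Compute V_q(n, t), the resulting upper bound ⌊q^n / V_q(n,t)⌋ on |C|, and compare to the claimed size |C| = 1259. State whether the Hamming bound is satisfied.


V_q(n, t) = 17, q^n = 65536, Hamming bound = 3855, |C| = 1259 ≤ bound (satisfied).

Step 1: Compute V_q(n, t) = Σ_{j=0}^1 C(n, j) (q−1)^j.
  j = 0: C(16,0)·(1)^0 = 1·1 = 1.
  j = 1: C(16,1)·(1)^1 = 16·1 = 16.
  V_q(n, t) = 1 + 16 = 17.
Step 2: q^n = 2^16 = 65536.
Step 3: Hamming bound ⌊q^n / V_q(n,t)⌋ = ⌊65536/17⌋ = 3855.
Step 4: Compare |C| = 1259 to 3855: satisfied.
The claimed |C| lies below the Hamming bound.


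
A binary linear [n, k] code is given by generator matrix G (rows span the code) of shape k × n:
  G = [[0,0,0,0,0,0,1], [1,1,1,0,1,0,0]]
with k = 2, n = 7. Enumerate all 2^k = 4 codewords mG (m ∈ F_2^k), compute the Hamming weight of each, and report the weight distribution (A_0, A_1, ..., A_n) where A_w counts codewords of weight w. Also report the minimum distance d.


Weight distribution: A_0 = 1, A_1 = 1, A_4 = 1, A_5 = 1. Minimum distance d = 1.

Enumerate all 2^2 = 4 messages m ∈ F_2^2.
For each, compute codeword c = mG in F_2^7, then tally its weight.
  m = 00 → c = 0000000, weight = 0.
  m = 10 → c = 0000001, weight = 1.
  m = 01 → c = 1110100, weight = 4.
  m = 11 → c = 1110101, weight = 5.
Tally weights:
  weight 0: 1 codewords.
  weight 1: 1 codewords.
  weight 4: 1 codewords.
  weight 5: 1 codewords.
Minimum distance d = smallest w > 0 with A_w > 0 = 1.
Sanity: Σ A_w = 4 = 2^2 = 4 ✓.


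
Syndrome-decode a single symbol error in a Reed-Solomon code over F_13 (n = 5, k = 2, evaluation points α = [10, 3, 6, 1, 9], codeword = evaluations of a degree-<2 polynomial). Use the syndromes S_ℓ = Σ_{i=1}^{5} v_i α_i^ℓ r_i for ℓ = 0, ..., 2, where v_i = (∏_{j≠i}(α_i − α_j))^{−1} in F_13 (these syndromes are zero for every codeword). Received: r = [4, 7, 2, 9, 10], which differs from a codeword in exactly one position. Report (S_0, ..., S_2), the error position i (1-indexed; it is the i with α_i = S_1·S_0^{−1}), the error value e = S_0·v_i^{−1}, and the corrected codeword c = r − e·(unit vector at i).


S = (11, 11, 11), error at position 4, error magnitude e = 3, c = [4, 7, 2, 6, 10].

Step 1: column multipliers v_i = (∏_{j≠i}(α_i − α_j))^{−1} mod 13.
  i = 1 (α = 10): (10−3)(10−6)(10−1)(10−9) = 7·4·9·1 = 252 ≡ 5, so v_1 = 5^{−1} = 8 (mod 13).
  i = 2 (α = 3): (3−10)(3−6)(3−1)(3−9) = (−7)·(−3)·2·(−6) = −252 ≡ 8, so v_2 = 8^{−1} = 5 (mod 13).
  i = 3 (α = 6): (6−10)(6−3)(6−1)(6−9) = (−4)·3·5·(−3) = 180 ≡ 11, so v_3 = 11^{−1} = 6 (mod 13).
  i = 4 (α = 1): (1−10)(1−3)(1−6)(1−9) = (−9)·(−2)·(−5)·(−8) = 720 ≡ 5, so v_4 = 5^{−1} = 8 (mod 13).
  i = 5 (α = 9): (9−10)(9−3)(9−6)(9−1) = (−1)·6·3·8 = −144 ≡ 12, so v_5 = 12^{−1} = 12 (mod 13).
  v = [8, 5, 6, 8, 12].
Step 2: syndromes of r = [4, 7, 2, 9, 10] (all sums mod 13).
  S_0 = Σ v_i r_i = 8·4 + 5·7 + 6·2 + 8·9 + 12·10 = 271 ≡ 11.
  S_1 = Σ v_i α_i r_i = 8·10·4 + 5·3·7 + 6·6·2 + 8·1·9 + 12·9·10 = 1649 ≡ 11.
  α_i^2 mod 13 = [9, 9, 10, 1, 3].
  S_2 = Σ v_i α_i^2 r_i = 8·9·4 + 5·9·7 + 6·10·2 + 8·1·9 + 12·3·10 = 1155 ≡ 11.
  S = (11, 11, 11) ≠ 0, so r is not a codeword (an error is present).
Step 3: locate the error. For a single error e at position i, S_ℓ = v_i·e·α_i^ℓ, so α_err = S_1/S_0.
  S_0^{−1} = 11^{−1} = 6 (mod 13), so α_err = 11·6 = 66 ≡ 1 = α_4. Error position i = 4.
  Consistency check: S_2/S_1 = 11·6 = 66 ≡ 1 = α_err ✓ (single-error assumption holds).
Step 4: error magnitude e = S_0/v_4 = S_0·∏_{j≠4}(α_4 − α_j) = 11·5 = 55 ≡ 3 (mod 13).
Step 5: correct position 4: c_4 = r_4 − e = 9 − 3 ≡ 6 (mod 13). Hence c = [4, 7, 2, 6, 10].
  Check: interpolating c through the α_i gives m(x) = 12 + 7·x (degree < 2) with m(α_i) = c_i for every i, so c is indeed a codeword.


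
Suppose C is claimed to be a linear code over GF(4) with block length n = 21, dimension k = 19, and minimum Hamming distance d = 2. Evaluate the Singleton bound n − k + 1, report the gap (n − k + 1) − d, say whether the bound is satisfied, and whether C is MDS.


Singleton RHS = n − k + 1 = 3, slack = 1, bound satisfied, not MDS.

Singleton bound: d ≤ n − k + 1.
Here n = 21, k = 19, so n − k + 1 = 3.
Given d = 2, check d ≤ 3: YES.
Slack = (n − k + 1) − d = 1.
The code is NOT MDS (slack = 1 > 0).
Description: the claimed parameters are [21, 19, 2]_4; such a code would be non-MDS.


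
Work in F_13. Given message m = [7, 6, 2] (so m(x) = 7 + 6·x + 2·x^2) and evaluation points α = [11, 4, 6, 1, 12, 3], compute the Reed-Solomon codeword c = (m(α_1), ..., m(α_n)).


c = [3, 11, 11, 2, 3, 4]

Message polynomial: m(x) = 7 + 6·x + 2·x^2 (mod 13).
For each evaluation point α_i, compute m(α_i) mod 13:
  α_1 = 11: Horner steps 2 → 2 → 3, so m(11) = 3.
  α_2 = 4: Horner steps 2 → 1 → 11, so m(4) = 11.
  α_3 = 6: Horner steps 2 → 5 → 11, so m(6) = 11.
  α_4 = 1: Horner steps 2 → 8 → 2, so m(1) = 2.
  α_5 = 12: Horner steps 2 → 4 → 3, so m(12) = 3.
  α_6 = 3: Horner steps 2 → 12 → 4, so m(3) = 4.
Codeword c = [3, 11, 11, 2, 3, 4] ∈ F_13^6.


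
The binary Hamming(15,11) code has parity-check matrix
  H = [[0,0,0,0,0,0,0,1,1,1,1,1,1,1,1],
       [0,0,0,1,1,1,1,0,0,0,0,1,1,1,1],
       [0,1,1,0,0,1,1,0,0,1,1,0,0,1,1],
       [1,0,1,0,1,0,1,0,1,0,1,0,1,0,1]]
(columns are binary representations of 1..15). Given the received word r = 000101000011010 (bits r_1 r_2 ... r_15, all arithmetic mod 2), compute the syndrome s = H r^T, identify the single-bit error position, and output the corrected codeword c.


s = (1, 0, 1, 1)^T, error position = 11, corrected codeword c = 000101000001010

Compute s = H r^T mod 2 one row at a time:
  s_1 = 0 + 0 + 0 + 1 + 1 + 0 + 1 + 0 = 3 ≡ 1 (mod 2).
  s_2 = 1 + 0 + 1 + 0 + 1 + 0 + 1 + 0 = 4 ≡ 0 (mod 2).
  s_3 = 0 + 0 + 1 + 0 + 0 + 1 + 1 + 0 = 3 ≡ 1 (mod 2).
  s_4 = 0 + 0 + 0 + 0 + 0 + 1 + 0 + 0 = 1 ≡ 1 (mod 2).
s = (1, 0, 1, 1)^T — this equals column 11 of H (binary 1011), so error is at position 11.
Correct: flip bit 11 of r = 000101000011010 to get c = 000101000001010.


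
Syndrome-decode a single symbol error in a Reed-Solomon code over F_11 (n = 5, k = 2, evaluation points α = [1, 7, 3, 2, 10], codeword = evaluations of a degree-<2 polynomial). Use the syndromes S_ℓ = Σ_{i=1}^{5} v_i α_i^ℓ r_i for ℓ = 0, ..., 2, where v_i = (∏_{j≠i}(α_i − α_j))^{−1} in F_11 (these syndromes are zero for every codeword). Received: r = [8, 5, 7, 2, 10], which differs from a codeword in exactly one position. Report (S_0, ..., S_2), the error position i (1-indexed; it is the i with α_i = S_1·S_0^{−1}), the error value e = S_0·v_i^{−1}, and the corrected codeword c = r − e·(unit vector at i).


S = (9, 2, 9), error at position 5, error magnitude e = 1, c = [8, 5, 7, 2, 9].

Step 1: column multipliers v_i = (∏_{j≠i}(α_i − α_j))^{−1} mod 11.
  i = 1 (α = 1): (1−7)(1−3)(1−2)(1−10) = (−6)·(−2)·(−1)·(−9) = 108 ≡ 9, so v_1 = 9^{−1} = 5 (mod 11).
  i = 2 (α = 7): (7−1)(7−3)(7−2)(7−10) = 6·4·5·(−3) = −360 ≡ 3, so v_2 = 3^{−1} = 4 (mod 11).
  i = 3 (α = 3): (3−1)(3−7)(3−2)(3−10) = 2·(−4)·1·(−7) = 56 ≡ 1, so v_3 = 1^{−1} = 1 (mod 11).
  i = 4 (α = 2): (2−1)(2−7)(2−3)(2−10) = 1·(−5)·(−1)·(−8) = −40 ≡ 4, so v_4 = 4^{−1} = 3 (mod 11).
  i = 5 (α = 10): (10−1)(10−7)(10−3)(10−2) = 9·3·7·8 = 1512 ≡ 5, so v_5 = 5^{−1} = 9 (mod 11).
  v = [5, 4, 1, 3, 9].
Step 2: syndromes of r = [8, 5, 7, 2, 10] (all sums mod 11).
  S_0 = Σ v_i r_i = 5·8 + 4·5 + 1·7 + 3·2 + 9·10 = 163 ≡ 9.
  S_1 = Σ v_i α_i r_i = 5·1·8 + 4·7·5 + 1·3·7 + 3·2·2 + 9·10·10 = 1113 ≡ 2.
  α_i^2 mod 11 = [1, 5, 9, 4, 1].
  S_2 = Σ v_i α_i^2 r_i = 5·1·8 + 4·5·5 + 1·9·7 + 3·4·2 + 9·1·10 = 317 ≡ 9.
  S = (9, 2, 9) ≠ 0, so r is not a codeword (an error is present).
Step 3: locate the error. For a single error e at position i, S_ℓ = v_i·e·α_i^ℓ, so α_err = S_1/S_0.
  S_0^{−1} = 9^{−1} = 5 (mod 11), so α_err = 2·5 = 10 ≡ 10 = α_5. Error position i = 5.
  Consistency check: S_2/S_1 = 9·6 = 54 ≡ 10 = α_err ✓ (single-error assumption holds).
Step 4: error magnitude e = S_0/v_5 = S_0·∏_{j≠5}(α_5 − α_j) = 9·5 = 45 ≡ 1 (mod 11).
Step 5: correct position 5: c_5 = r_5 − e = 10 − 1 ≡ 9 (mod 11). Hence c = [8, 5, 7, 2, 9].
  Check: interpolating c through the α_i gives m(x) = 3 + 5·x (degree < 2) with m(α_i) = c_i for every i, so c is indeed a codeword.


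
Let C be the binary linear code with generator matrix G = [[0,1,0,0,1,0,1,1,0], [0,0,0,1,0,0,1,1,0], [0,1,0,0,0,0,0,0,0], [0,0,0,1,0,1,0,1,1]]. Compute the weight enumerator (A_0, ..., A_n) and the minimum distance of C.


Weight distribution: A_0 = 1, A_1 = 1, A_2 = 1, A_3 = 4, A_4 = 5, A_5 = 3, A_6 = 1. Minimum distance d = 1.

Enumerate all 2^4 = 16 messages m ∈ F_2^4.
For each, compute codeword c = mG in F_2^9, then tally its weight.
  m = 0000 → c = 000000000, weight = 0.
  m = 1000 → c = 010010110, weight = 4.
  m = 0100 → c = 000100110, weight = 3.
  m = 1100 → c = 010110000, weight = 3.
  m = 0010 → c = 010000000, weight = 1.
  m = 1010 → c = 000010110, weight = 3.
  m = 0110 → c = 010100110, weight = 4.
  m = 1110 → c = 000110000, weight = 2.
  m = 0001 → c = 000101011, weight = 4.
  m = 1001 → c = 010111101, weight = 6.
  m = 0101 → c = 000001101, weight = 3.
  m = 1101 → c = 010011011, weight = 5.
  m = 0011 → c = 010101011, weight = 5.
  m = 1011 → c = 000111101, weight = 5.
  m = 0111 → c = 010001101, weight = 4.
  m = 1111 → c = 000011011, weight = 4.
Tally weights:
  weight 0: 1 codewords.
  weight 1: 1 codewords.
  weight 2: 1 codewords.
  weight 3: 4 codewords.
  weight 4: 5 codewords.
  weight 5: 3 codewords.
  weight 6: 1 codewords.
Minimum distance d = smallest w > 0 with A_w > 0 = 1.
Sanity: Σ A_w = 16 = 2^4 = 16 ✓.


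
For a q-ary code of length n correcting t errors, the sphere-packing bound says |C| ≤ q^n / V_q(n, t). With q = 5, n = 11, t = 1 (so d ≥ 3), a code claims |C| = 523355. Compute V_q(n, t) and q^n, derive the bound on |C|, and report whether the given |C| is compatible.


V_q(n, t) = 45, q^n = 48828125, Hamming bound = 1085069, |C| = 523355 ≤ bound (satisfied).

Step 1: Compute V_q(n, t) = Σ_{j=0}^1 C(n, j) (q−1)^j.
  j = 0: C(11,0)·(4)^0 = 1·1 = 1.
  j = 1: C(11,1)·(4)^1 = 11·4 = 44.
  V_q(n, t) = 1 + 44 = 45.
Step 2: q^n = 5^11 = 48828125.
Step 3: Hamming bound ⌊q^n / V_q(n,t)⌋ = ⌊48828125/45⌋ = 1085069.
Step 4: Compare |C| = 523355 to 1085069: satisfied.
The claimed |C| lies below the Hamming bound.


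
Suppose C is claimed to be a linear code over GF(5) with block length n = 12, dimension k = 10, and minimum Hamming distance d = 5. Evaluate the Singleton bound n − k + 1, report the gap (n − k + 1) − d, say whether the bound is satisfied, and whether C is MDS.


Singleton RHS = n − k + 1 = 3, slack = -2, bound violated (no such code; not MDS).

Singleton bound: d ≤ n − k + 1.
Here n = 12, k = 10, so n − k + 1 = 3.
Given d = 5, check d ≤ 3: NO.
Slack = (n − k + 1) − d = -2.
The slack is negative: d = 5 exceeds n − k + 1 = 3 by 2, so the Singleton bound is violated and no linear [12, 10, 5]_5 code can exist. In particular it is not MDS (MDS requires d = n − k + 1 exactly).
Description: the claimed parameters are [12, 10, 5]_5; such a code would be impossible (violates the Singleton bound).


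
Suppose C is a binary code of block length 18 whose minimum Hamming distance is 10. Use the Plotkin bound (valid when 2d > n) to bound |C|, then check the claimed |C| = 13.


Plotkin bound M ≤ 10; given |C| = 13 > bound (violated).

Check applicability: 2d = 20, n = 18.
2d − n = 2 > 0, so Plotkin applies.
Compute d/(2d−n) = 10/2 ≈ 5.0000.
⌊d/(2d−n)⌋ = 5.
Plotkin bound: M ≤ 2·5 = 10.
Given |C| = 13, check: VIOLATED.
This |C| is above the Plotkin bound, so no binary code with n = 18, d = 10 and 13 codewords exists.


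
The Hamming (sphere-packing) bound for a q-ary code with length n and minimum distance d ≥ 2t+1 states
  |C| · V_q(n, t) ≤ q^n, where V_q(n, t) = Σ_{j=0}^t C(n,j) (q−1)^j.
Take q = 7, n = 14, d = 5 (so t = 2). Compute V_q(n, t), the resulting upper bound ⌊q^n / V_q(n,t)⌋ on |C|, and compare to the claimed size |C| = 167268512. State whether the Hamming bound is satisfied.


V_q(n, t) = 3361, q^n = 678223072849, Hamming bound = 201792047, |C| = 167268512 ≤ bound (satisfied).

Step 1: Compute V_q(n, t) = Σ_{j=0}^2 C(n, j) (q−1)^j.
  j = 0: C(14,0)·(6)^0 = 1·1 = 1.
  j = 1: C(14,1)·(6)^1 = 14·6 = 84.
  j = 2: C(14,2)·(6)^2 = 91·36 = 3276.
  V_q(n, t) = 1 + 84 + 3276 = 3361.
Step 2: q^n = 7^14 = 678223072849.
Step 3: Hamming bound ⌊q^n / V_q(n,t)⌋ = ⌊678223072849/3361⌋ = 201792047.
Step 4: Compare |C| = 167268512 to 201792047: satisfied.
The claimed |C| lies below the Hamming bound.


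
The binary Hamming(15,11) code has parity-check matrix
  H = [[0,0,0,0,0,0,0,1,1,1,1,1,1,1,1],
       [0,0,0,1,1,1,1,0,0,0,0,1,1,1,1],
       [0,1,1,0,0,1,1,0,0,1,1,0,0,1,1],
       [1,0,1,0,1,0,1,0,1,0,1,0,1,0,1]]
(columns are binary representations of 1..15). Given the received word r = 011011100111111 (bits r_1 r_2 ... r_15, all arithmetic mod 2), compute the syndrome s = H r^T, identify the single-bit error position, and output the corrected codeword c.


s = (0, 1, 0, 0)^T, error position = 4, corrected codeword c = 011111100111111

Compute s = H r^T mod 2 one row at a time:
  s_1 = 0 + 0 + 1 + 1 + 1 + 1 + 1 + 1 = 6 ≡ 0 (mod 2).
  s_2 = 0 + 1 + 1 + 1 + 1 + 1 + 1 + 1 = 7 ≡ 1 (mod 2).
  s_3 = 1 + 1 + 1 + 1 + 1 + 1 + 1 + 1 = 8 ≡ 0 (mod 2).
  s_4 = 0 + 1 + 1 + 1 + 0 + 1 + 1 + 1 = 6 ≡ 0 (mod 2).
s = (0, 1, 0, 0)^T — this equals column 4 of H (binary 0100), so error is at position 4.
Correct: flip bit 4 of r = 011011100111111 to get c = 011111100111111.


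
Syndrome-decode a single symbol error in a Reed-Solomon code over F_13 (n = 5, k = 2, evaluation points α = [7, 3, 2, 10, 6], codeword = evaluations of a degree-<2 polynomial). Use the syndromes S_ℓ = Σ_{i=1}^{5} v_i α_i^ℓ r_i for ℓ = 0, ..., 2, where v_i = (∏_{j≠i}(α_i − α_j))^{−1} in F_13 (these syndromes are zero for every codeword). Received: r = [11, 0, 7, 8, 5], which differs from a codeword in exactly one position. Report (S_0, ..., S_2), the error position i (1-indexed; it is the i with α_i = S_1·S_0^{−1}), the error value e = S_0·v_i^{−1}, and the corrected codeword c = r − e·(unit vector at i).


S = (2, 7, 5), error at position 4, error magnitude e = 5, c = [11, 0, 7, 3, 5].

Step 1: column multipliers v_i = (∏_{j≠i}(α_i − α_j))^{−1} mod 13.
  i = 1 (α = 7): (7−3)(7−2)(7−10)(7−6) = 4·5·(−3)·1 = −60 ≡ 5, so v_1 = 5^{−1} = 8 (mod 13).
  i = 2 (α = 3): (3−7)(3−2)(3−10)(3−6) = (−4)·1·(−7)·(−3) = −84 ≡ 7, so v_2 = 7^{−1} = 2 (mod 13).
  i = 3 (α = 2): (2−7)(2−3)(2−10)(2−6) = (−5)·(−1)·(−8)·(−4) = 160 ≡ 4, so v_3 = 4^{−1} = 10 (mod 13).
  i = 4 (α = 10): (10−7)(10−3)(10−2)(10−6) = 3·7·8·4 = 672 ≡ 9, so v_4 = 9^{−1} = 3 (mod 13).
  i = 5 (α = 6): (6−7)(6−3)(6−2)(6−10) = (−1)·3·4·(−4) = 48 ≡ 9, so v_5 = 9^{−1} = 3 (mod 13).
  v = [8, 2, 10, 3, 3].
Step 2: syndromes of r = [11, 0, 7, 8, 5] (all sums mod 13).
  S_0 = Σ v_i r_i = 8·11 + 2·0 + 10·7 + 3·8 + 3·5 = 197 ≡ 2.
  S_1 = Σ v_i α_i r_i = 8·7·11 + 2·3·0 + 10·2·7 + 3·10·8 + 3·6·5 = 1086 ≡ 7.
  α_i^2 mod 13 = [10, 9, 4, 9, 10].
  S_2 = Σ v_i α_i^2 r_i = 8·10·11 + 2·9·0 + 10·4·7 + 3·9·8 + 3·10·5 = 1526 ≡ 5.
  S = (2, 7, 5) ≠ 0, so r is not a codeword (an error is present).
Step 3: locate the error. For a single error e at position i, S_ℓ = v_i·e·α_i^ℓ, so α_err = S_1/S_0.
  S_0^{−1} = 2^{−1} = 7 (mod 13), so α_err = 7·7 = 49 ≡ 10 = α_4. Error position i = 4.
  Consistency check: S_2/S_1 = 5·2 = 10 ≡ 10 = α_err ✓ (single-error assumption holds).
Step 4: error magnitude e = S_0/v_4 = S_0·∏_{j≠4}(α_4 − α_j) = 2·9 = 18 ≡ 5 (mod 13).
Step 5: correct position 4: c_4 = r_4 − e = 8 − 5 ≡ 3 (mod 13). Hence c = [11, 0, 7, 3, 5].
  Check: interpolating c through the α_i gives m(x) = 8 + 6·x (degree < 2) with m(α_i) = c_i for every i, so c is indeed a codeword.


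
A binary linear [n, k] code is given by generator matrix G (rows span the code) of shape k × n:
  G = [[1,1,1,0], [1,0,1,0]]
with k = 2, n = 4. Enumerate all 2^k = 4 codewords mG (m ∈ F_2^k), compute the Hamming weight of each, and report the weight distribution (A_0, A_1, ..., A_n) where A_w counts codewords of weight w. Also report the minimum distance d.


Weight distribution: A_0 = 1, A_1 = 1, A_2 = 1, A_3 = 1. Minimum distance d = 1.

Enumerate all 2^2 = 4 messages m ∈ F_2^2.
For each, compute codeword c = mG in F_2^4, then tally its weight.
  m = 00 → c = 0000, weight = 0.
  m = 10 → c = 1110, weight = 3.
  m = 01 → c = 1010, weight = 2.
  m = 11 → c = 0100, weight = 1.
Tally weights:
  weight 0: 1 codewords.
  weight 1: 1 codewords.
  weight 2: 1 codewords.
  weight 3: 1 codewords.
Minimum distance d = smallest w > 0 with A_w > 0 = 1.
Sanity: Σ A_w = 4 = 2^2 = 4 ✓.


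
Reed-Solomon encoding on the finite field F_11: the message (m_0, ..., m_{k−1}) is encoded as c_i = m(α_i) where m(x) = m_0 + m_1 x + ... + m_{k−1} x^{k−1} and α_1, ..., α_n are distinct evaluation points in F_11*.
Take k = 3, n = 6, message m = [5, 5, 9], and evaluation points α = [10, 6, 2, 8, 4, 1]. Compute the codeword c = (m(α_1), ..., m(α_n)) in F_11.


c = [9, 7, 7, 5, 4, 8]

Message polynomial: m(x) = 5 + 5·x + 9·x^2 (mod 11).
For each evaluation point α_i, compute m(α_i) mod 11:
  α_1 = 10: Horner steps 9 → 7 → 9, so m(10) = 9.
  α_2 = 6: Horner steps 9 → 4 → 7, so m(6) = 7.
  α_3 = 2: Horner steps 9 → 1 → 7, so m(2) = 7.
  α_4 = 8: Horner steps 9 → 0 → 5, so m(8) = 5.
  α_5 = 4: Horner steps 9 → 8 → 4, so m(4) = 4.
  α_6 = 1: Horner steps 9 → 3 → 8, so m(1) = 8.
Codeword c = [9, 7, 7, 5, 4, 8] ∈ F_11^6.


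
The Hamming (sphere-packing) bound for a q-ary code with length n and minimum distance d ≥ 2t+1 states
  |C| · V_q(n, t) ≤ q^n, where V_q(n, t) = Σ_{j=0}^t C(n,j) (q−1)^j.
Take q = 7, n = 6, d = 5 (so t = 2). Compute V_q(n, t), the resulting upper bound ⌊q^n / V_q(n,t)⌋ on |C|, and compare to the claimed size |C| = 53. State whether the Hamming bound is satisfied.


V_q(n, t) = 577, q^n = 117649, Hamming bound = 203, |C| = 53 ≤ bound (satisfied).

Step 1: Compute V_q(n, t) = Σ_{j=0}^2 C(n, j) (q−1)^j.
  j = 0: C(6,0)·(6)^0 = 1·1 = 1.
  j = 1: C(6,1)·(6)^1 = 6·6 = 36.
  j = 2: C(6,2)·(6)^2 = 15·36 = 540.
  V_q(n, t) = 1 + 36 + 540 = 577.
Step 2: q^n = 7^6 = 117649.
Step 3: Hamming bound ⌊q^n / V_q(n,t)⌋ = ⌊117649/577⌋ = 203.
Step 4: Compare |C| = 53 to 203: satisfied.
The claimed |C| lies below the Hamming bound.


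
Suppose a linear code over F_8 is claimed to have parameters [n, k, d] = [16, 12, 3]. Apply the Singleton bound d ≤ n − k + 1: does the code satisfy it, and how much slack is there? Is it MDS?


Singleton RHS = n − k + 1 = 5, slack = 2, bound satisfied, not MDS.

Singleton bound: d ≤ n − k + 1.
Here n = 16, k = 12, so n − k + 1 = 5.
Given d = 3, check d ≤ 5: YES.
Slack = (n − k + 1) − d = 2.
The code is NOT MDS (slack = 2 > 0).
Description: the claimed parameters are [16, 12, 3]_8; such a code would be non-MDS.


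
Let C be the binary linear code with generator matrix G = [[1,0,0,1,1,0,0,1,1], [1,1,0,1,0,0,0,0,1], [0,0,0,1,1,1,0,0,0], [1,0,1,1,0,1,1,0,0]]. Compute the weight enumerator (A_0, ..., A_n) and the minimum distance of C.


Weight distribution: A_0 = 1, A_3 = 2, A_4 = 4, A_5 = 6, A_6 = 2, A_8 = 1. Minimum distance d = 3.

Enumerate all 2^4 = 16 messages m ∈ F_2^4.
For each, compute codeword c = mG in F_2^9, then tally its weight.
  m = 0000 → c = 000000000, weight = 0.
  m = 1000 → c = 100110011, weight = 5.
  m = 0100 → c = 110100001, weight = 4.
  m = 1100 → c = 010010010, weight = 3.
  m = 0010 → c = 000111000, weight = 3.
  m = 1010 → c = 100001011, weight = 4.
  m = 0110 → c = 110011001, weight = 5.
  m = 1110 → c = 010101010, weight = 4.
  m = 0001 → c = 101101100, weight = 5.
  m = 1001 → c = 001011111, weight = 6.
  m = 0101 → c = 011001101, weight = 5.
  m = 1101 → c = 111111110, weight = 8.
  m = 0011 → c = 101010100, weight = 4.
  m = 1011 → c = 001100111, weight = 5.
  m = 0111 → c = 011110101, weight = 6.
  m = 1111 → c = 111000110, weight = 5.
Tally weights:
  weight 0: 1 codewords.
  weight 3: 2 codewords.
  weight 4: 4 codewords.
  weight 5: 6 codewords.
  weight 6: 2 codewords.
  weight 8: 1 codewords.
Minimum distance d = smallest w > 0 with A_w > 0 = 3.
Sanity: Σ A_w = 16 = 2^4 = 16 ✓.


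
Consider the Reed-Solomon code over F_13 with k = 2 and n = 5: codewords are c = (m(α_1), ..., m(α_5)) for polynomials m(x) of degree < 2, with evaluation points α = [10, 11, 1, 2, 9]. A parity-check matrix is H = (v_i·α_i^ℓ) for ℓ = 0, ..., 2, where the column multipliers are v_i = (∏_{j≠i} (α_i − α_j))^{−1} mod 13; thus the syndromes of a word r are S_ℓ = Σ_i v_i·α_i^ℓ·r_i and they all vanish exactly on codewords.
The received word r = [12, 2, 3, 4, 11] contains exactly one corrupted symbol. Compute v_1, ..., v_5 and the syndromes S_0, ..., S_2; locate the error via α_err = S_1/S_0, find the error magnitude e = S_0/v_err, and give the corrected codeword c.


S = (12, 2, 9), error at position 2, error magnitude e = 2, c = [12, 0, 3, 4, 11].

Step 1: column multipliers v_i = (∏_{j≠i}(α_i − α_j))^{−1} mod 13.
  i = 1 (α = 10): (10−11)(10−1)(10−2)(10−9) = (−1)·9·8·1 = −72 ≡ 6, so v_1 = 6^{−1} = 11 (mod 13).
  i = 2 (α = 11): (11−10)(11−1)(11−2)(11−9) = 1·10·9·2 = 180 ≡ 11, so v_2 = 11^{−1} = 6 (mod 13).
  i = 3 (α = 1): (1−10)(1−11)(1−2)(1−9) = (−9)·(−10)·(−1)·(−8) = 720 ≡ 5, so v_3 = 5^{−1} = 8 (mod 13).
  i = 4 (α = 2): (2−10)(2−11)(2−1)(2−9) = (−8)·(−9)·1·(−7) = −504 ≡ 3, so v_4 = 3^{−1} = 9 (mod 13).
  i = 5 (α = 9): (9−10)(9−11)(9−1)(9−2) = (−1)·(−2)·8·7 = 112 ≡ 8, so v_5 = 8^{−1} = 5 (mod 13).
  v = [11, 6, 8, 9, 5].
Step 2: syndromes of r = [12, 2, 3, 4, 11] (all sums mod 13).
  S_0 = Σ v_i r_i = 11·12 + 6·2 + 8·3 + 9·4 + 5·11 = 259 ≡ 12.
  S_1 = Σ v_i α_i r_i = 11·10·12 + 6·11·2 + 8·1·3 + 9·2·4 + 5·9·11 = 2043 ≡ 2.
  α_i^2 mod 13 = [9, 4, 1, 4, 3].
  S_2 = Σ v_i α_i^2 r_i = 11·9·12 + 6·4·2 + 8·1·3 + 9·4·4 + 5·3·11 = 1569 ≡ 9.
  S = (12, 2, 9) ≠ 0, so r is not a codeword (an error is present).
Step 3: locate the error. For a single error e at position i, S_ℓ = v_i·e·α_i^ℓ, so α_err = S_1/S_0.
  S_0^{−1} = 12^{−1} = 12 (mod 13), so α_err = 2·12 = 24 ≡ 11 = α_2. Error position i = 2.
  Consistency check: S_2/S_1 = 9·7 = 63 ≡ 11 = α_err ✓ (single-error assumption holds).
Step 4: error magnitude e = S_0/v_2 = S_0·∏_{j≠2}(α_2 − α_j) = 12·11 = 132 ≡ 2 (mod 13).
Step 5: correct position 2: c_2 = r_2 − e = 2 − 2 ≡ 0 (mod 13). Hence c = [12, 0, 3, 4, 11].
  Check: interpolating c through the α_i gives m(x) = 2 + 1·x (degree < 2) with m(α_i) = c_i for every i, so c is indeed a codeword.


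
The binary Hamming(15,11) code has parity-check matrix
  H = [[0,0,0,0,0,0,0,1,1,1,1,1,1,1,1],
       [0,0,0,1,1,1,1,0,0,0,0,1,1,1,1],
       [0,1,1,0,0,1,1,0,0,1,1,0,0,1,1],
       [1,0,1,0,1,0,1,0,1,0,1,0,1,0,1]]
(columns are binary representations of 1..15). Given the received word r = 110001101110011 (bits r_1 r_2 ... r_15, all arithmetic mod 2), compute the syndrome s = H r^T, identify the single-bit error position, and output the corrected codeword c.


s = (1, 0, 1, 1)^T, error position = 11, corrected codeword c = 110001101100011

Compute s = H r^T mod 2 one row at a time:
  s_1 = 0 + 1 + 1 + 1 + 0 + 0 + 1 + 1 = 5 ≡ 1 (mod 2).
  s_2 = 0 + 0 + 1 + 1 + 0 + 0 + 1 + 1 = 4 ≡ 0 (mod 2).
  s_3 = 1 + 0 + 1 + 1 + 1 + 1 + 1 + 1 = 7 ≡ 1 (mod 2).
  s_4 = 1 + 0 + 0 + 1 + 1 + 1 + 0 + 1 = 5 ≡ 1 (mod 2).
s = (1, 0, 1, 1)^T — this equals column 11 of H (binary 1011), so error is at position 11.
Correct: flip bit 11 of r = 110001101110011 to get c = 110001101100011.


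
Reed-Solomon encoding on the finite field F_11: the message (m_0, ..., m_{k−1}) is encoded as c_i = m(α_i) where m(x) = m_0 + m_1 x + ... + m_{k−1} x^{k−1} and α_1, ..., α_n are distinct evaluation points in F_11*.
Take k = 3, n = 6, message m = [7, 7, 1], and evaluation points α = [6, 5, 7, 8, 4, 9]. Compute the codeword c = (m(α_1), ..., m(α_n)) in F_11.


c = [8, 1, 6, 6, 7, 8]

Message polynomial: m(x) = 7 + 7·x + 1·x^2 (mod 11).
For each evaluation point α_i, compute m(α_i) mod 11:
  α_1 = 6: Horner steps 1 → 2 → 8, so m(6) = 8.
  α_2 = 5: Horner steps 1 → 1 → 1, so m(5) = 1.
  α_3 = 7: Horner steps 1 → 3 → 6, so m(7) = 6.
  α_4 = 8: Horner steps 1 → 4 → 6, so m(8) = 6.
  α_5 = 4: Horner steps 1 → 0 → 7, so m(4) = 7.
  α_6 = 9: Horner steps 1 → 5 → 8, so m(9) = 8.
Codeword c = [8, 1, 6, 6, 7, 8] ∈ F_11^6.
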